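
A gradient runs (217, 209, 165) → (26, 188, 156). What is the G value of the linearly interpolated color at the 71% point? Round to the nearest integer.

194

G = 209 + 0.71 × (188 − 209) = 194.09 → 194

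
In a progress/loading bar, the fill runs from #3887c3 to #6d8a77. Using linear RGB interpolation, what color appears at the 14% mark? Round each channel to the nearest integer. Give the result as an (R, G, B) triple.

(63, 135, 184)

#3887c3 → (56, 135, 195); #6d8a77 → (109, 138, 119).
14% corresponds to t = 0.14.
R = 56 + 0.14 × (109 − 56) = 56 + 0.14 × 53 = 63.42 → 63
G = 135 + 0.14 × (138 − 135) = 135 + 0.14 × 3 = 135.42 → 135
B = 195 + 0.14 × (119 − 195) = 195 + 0.14 × -76 = 184.36 → 184
So the blended color is (63, 135, 184), about #3f87b8.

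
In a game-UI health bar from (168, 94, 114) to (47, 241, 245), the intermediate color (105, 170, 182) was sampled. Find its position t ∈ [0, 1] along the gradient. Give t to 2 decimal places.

0.52

Invert the lerp on the G channel (largest span, 147): t = (170 − 94) / (241 − 94) = 76/147 = 0.51701.
Check on R: (105 − 168)/(47 − 168) = 0.5207 ✓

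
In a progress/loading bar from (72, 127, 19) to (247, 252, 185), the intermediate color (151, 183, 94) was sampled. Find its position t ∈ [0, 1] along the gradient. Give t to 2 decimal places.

0.45

Invert the lerp on the R channel (largest span, 175): t = (151 − 72) / (247 − 72) = 79/175 = 0.45143.
Check on G: (183 − 127)/(252 − 127) = 0.448 ✓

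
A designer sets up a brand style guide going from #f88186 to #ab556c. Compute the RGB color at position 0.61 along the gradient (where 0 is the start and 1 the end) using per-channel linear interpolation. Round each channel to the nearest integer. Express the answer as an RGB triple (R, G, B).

#f88186 → (248, 129, 134); #ab556c → (171, 85, 108).
R = 248 + 0.61 × (171 − 248) = 248 + 0.61 × -77 = 201.03 → 201
G = 129 + 0.61 × (85 − 129) = 129 + 0.61 × -44 = 102.16 → 102
B = 134 + 0.61 × (108 − 134) = 134 + 0.61 × -26 = 118.14 → 118

(201, 102, 118)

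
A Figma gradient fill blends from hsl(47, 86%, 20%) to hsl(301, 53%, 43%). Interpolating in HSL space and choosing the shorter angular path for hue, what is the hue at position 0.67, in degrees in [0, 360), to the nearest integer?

336

Hue: 301 − 47 = 254°, but |254| > 180 so the shorter arc goes the other way: Δh = 254 − 360 = -106°.
H = 47 + 0.67 × (-106) = -24.02 → -24 → -24 mod 360 = 336°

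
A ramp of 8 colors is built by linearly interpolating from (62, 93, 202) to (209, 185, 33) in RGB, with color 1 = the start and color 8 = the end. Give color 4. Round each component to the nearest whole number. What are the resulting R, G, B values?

(125, 132, 130)

With 8 swatches and endpoints inclusive, swatch 4 sits at t = (4 − 1)/(8 − 1) = 3/7 ≈ 0.4286.
R = 62 + 0.4286 × (209 − 62) = 125.004 → 125
G = 93 + 0.4286 × (185 − 93) = 132.431 → 132
B = 202 + 0.4286 × (33 − 202) = 129.567 → 130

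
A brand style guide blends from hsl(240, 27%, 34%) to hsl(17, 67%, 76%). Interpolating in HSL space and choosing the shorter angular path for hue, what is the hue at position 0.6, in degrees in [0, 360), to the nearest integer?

322

Hue: 17 − 240 = -223°, but |-223| > 180 so the shorter arc goes the other way: Δh = -223 + 360 = 137°.
H = 240 + 0.6 × (137) = 322.2 → 322°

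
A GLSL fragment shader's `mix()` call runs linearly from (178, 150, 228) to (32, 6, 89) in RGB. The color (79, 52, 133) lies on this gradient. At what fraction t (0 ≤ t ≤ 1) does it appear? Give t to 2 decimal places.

Invert the lerp on the R channel (largest span, 146): t = (79 − 178) / (32 − 178) = -99/-146 = 0.67808.
Check on G: (52 − 150)/(6 − 150) = 0.6806 ✓

0.68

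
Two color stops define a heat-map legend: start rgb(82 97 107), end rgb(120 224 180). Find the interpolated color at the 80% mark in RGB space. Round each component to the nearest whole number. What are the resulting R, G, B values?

(112, 199, 165)

80% corresponds to t = 0.8.
R = 82 + 0.8 × (120 − 82) = 82 + 0.8 × 38 = 112.4 → 112
G = 97 + 0.8 × (224 − 97) = 97 + 0.8 × 127 = 198.6 → 199
B = 107 + 0.8 × (180 − 107) = 107 + 0.8 × 73 = 165.4 → 165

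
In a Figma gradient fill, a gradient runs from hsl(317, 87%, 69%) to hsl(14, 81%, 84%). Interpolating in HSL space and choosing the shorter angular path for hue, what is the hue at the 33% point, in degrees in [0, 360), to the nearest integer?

336

Hue: 14 − 317 = -303°, but |-303| > 180 so the shorter arc goes the other way: Δh = -303 + 360 = 57°.
H = 317 + 0.33 × (57) = 335.81 → 336°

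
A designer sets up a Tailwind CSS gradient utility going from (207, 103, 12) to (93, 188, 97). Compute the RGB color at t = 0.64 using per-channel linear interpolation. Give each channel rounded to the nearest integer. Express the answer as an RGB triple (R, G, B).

(134, 157, 66)

R = 207 + 0.64 × (93 − 207) = 207 + 0.64 × -114 = 134.04 → 134
G = 103 + 0.64 × (188 − 103) = 103 + 0.64 × 85 = 157.4 → 157
B = 12 + 0.64 × (97 − 12) = 12 + 0.64 × 85 = 66.4 → 66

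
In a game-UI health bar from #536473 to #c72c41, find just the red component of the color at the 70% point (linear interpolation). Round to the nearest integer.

R₁ = 83 (from #536473), R₂ = 199 (from #c72c41).
R = 83 + 0.7 × (199 − 83) = 164.2 → 164

164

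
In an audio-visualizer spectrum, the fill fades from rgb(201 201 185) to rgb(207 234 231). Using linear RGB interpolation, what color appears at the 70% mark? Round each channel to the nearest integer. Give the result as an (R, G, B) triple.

(205, 224, 217)

70% corresponds to t = 0.7.
R = 201 + 0.7 × (207 − 201) = 201 + 0.7 × 6 = 205.2 → 205
G = 201 + 0.7 × (234 − 201) = 201 + 0.7 × 33 = 224.1 → 224
B = 185 + 0.7 × (231 − 185) = 185 + 0.7 × 46 = 217.2 → 217
So the blended color is (205, 224, 217), about #cde0d9.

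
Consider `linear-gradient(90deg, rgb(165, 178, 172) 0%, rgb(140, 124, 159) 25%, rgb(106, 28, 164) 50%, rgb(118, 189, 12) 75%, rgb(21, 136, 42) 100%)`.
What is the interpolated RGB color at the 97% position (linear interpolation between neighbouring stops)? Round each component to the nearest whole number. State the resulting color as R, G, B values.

97% lies between the 75% and 100% stops, so the local fraction is t = (97 − 75)/(100 − 75) = 22/25 ≈ 0.88.
R = 118 + 0.88 × (21 − 118) = 32.64 → 33
G = 189 + 0.88 × (136 − 189) = 142.36 → 142
B = 12 + 0.88 × (42 − 12) = 38.4 → 38

(33, 142, 38)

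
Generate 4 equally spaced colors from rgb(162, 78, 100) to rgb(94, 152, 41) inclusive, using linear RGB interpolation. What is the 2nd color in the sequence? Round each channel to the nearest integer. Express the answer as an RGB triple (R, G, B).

(139, 103, 80)

With 4 swatches and endpoints inclusive, swatch 2 sits at t = (2 − 1)/(4 − 1) = 1/3 ≈ 0.3333.
R = 162 + 0.3333 × (94 − 162) = 139.336 → 139
G = 78 + 0.3333 × (152 − 78) = 102.664 → 103
B = 100 + 0.3333 × (41 − 100) = 80.335 → 80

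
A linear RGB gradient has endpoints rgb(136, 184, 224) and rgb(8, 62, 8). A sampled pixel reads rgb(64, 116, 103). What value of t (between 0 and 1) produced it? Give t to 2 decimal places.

0.56

Invert the lerp on the B channel (largest span, 216): t = (103 − 224) / (8 − 224) = -121/-216 = 0.56019.
Check on R: (64 − 136)/(8 − 136) = 0.5625 ✓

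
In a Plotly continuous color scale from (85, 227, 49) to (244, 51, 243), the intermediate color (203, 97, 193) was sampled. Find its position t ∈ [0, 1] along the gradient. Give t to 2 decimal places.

0.74

Invert the lerp on the B channel (largest span, 194): t = (193 − 49) / (243 − 49) = 144/194 = 0.74227.
Check on R: (203 − 85)/(244 − 85) = 0.7421 ✓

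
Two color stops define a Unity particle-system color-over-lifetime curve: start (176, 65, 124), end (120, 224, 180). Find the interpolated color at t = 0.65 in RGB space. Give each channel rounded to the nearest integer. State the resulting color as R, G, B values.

(140, 168, 160)

R = 176 + 0.65 × (120 − 176) = 176 + 0.65 × -56 = 139.6 → 140
G = 65 + 0.65 × (224 − 65) = 65 + 0.65 × 159 = 168.35 → 168
B = 124 + 0.65 × (180 − 124) = 124 + 0.65 × 56 = 160.4 → 160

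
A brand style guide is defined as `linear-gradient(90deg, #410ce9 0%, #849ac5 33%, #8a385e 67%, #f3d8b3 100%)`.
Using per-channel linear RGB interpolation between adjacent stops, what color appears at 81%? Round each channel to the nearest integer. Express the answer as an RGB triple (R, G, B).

(183, 124, 130)

81% lies between the 67% and 100% stops, so the local fraction is t = (81 − 67)/(100 − 67) = 14/33 ≈ 0.4242.
#8a385e → (138, 56, 94); #f3d8b3 → (243, 216, 179).
R = 138 + 0.4242 × (243 − 138) = 182.541 → 183
G = 56 + 0.4242 × (216 − 56) = 123.872 → 124
B = 94 + 0.4242 × (179 − 94) = 130.057 → 130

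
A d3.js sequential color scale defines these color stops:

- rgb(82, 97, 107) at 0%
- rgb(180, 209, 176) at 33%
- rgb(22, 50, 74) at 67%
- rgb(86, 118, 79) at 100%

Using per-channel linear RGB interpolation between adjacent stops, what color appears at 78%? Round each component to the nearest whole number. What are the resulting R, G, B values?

78% lies between the 67% and 100% stops, so the local fraction is t = (78 − 67)/(100 − 67) = 11/33 ≈ 0.3333.
R = 22 + 0.3333 × (86 − 22) = 43.331 → 43
G = 50 + 0.3333 × (118 − 50) = 72.664 → 73
B = 74 + 0.3333 × (79 − 74) = 75.666 → 76

(43, 73, 76)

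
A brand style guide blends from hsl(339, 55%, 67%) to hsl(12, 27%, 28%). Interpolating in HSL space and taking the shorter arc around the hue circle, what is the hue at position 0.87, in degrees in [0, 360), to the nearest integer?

8

Hue: 12 − 339 = -327°, but |-327| > 180 so the shorter arc goes the other way: Δh = -327 + 360 = 33°.
H = 339 + 0.87 × (33) = 367.71 → 368 → 368 mod 360 = 8°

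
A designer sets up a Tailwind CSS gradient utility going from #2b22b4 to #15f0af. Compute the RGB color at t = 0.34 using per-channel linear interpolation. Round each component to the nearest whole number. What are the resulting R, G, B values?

(36, 104, 178)

#2b22b4 → (43, 34, 180); #15f0af → (21, 240, 175).
R = 43 + 0.34 × (21 − 43) = 43 + 0.34 × -22 = 35.52 → 36
G = 34 + 0.34 × (240 − 34) = 34 + 0.34 × 206 = 104.04 → 104
B = 180 + 0.34 × (175 − 180) = 180 + 0.34 × -5 = 178.3 → 178
So the blended color is (36, 104, 178), about #2468b2.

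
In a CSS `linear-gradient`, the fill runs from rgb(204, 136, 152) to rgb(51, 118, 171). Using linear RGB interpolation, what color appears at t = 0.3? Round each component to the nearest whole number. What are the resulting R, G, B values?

(158, 131, 158)

R = 204 + 0.3 × (51 − 204) = 204 + 0.3 × -153 = 158.1 → 158
G = 136 + 0.3 × (118 − 136) = 136 + 0.3 × -18 = 130.6 → 131
B = 152 + 0.3 × (171 − 152) = 152 + 0.3 × 19 = 157.7 → 158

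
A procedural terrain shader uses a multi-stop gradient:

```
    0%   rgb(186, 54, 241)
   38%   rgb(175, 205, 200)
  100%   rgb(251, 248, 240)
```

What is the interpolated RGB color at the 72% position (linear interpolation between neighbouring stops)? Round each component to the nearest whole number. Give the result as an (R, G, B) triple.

72% lies between the 38% and 100% stops, so the local fraction is t = (72 − 38)/(100 − 38) = 34/62 ≈ 0.5484.
R = 175 + 0.5484 × (251 − 175) = 216.678 → 217
G = 205 + 0.5484 × (248 − 205) = 228.581 → 229
B = 200 + 0.5484 × (240 − 200) = 221.936 → 222

(217, 229, 222)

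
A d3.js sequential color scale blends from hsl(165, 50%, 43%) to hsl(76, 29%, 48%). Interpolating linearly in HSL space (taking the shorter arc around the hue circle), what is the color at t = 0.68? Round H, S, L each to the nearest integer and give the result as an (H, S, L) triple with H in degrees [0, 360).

(104, 36, 46)

Hue arc: Δh = 76 − 165 = -89° (|Δh| ≤ 180, already the shorter path).
H = 165 + 0.68 × (-89) = 104.48 → 104°
S = 50 + 0.68 × (29 − 50) = 35.72 → 36%
L = 43 + 0.68 × (48 − 43) = 46.4 → 46%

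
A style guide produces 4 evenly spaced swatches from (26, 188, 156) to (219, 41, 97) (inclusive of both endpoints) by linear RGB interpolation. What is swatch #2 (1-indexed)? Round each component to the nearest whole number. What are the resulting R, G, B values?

(90, 139, 136)

With 4 swatches and endpoints inclusive, swatch 2 sits at t = (2 − 1)/(4 − 1) = 1/3 ≈ 0.3333.
R = 26 + 0.3333 × (219 − 26) = 90.327 → 90
G = 188 + 0.3333 × (41 − 188) = 139.005 → 139
B = 156 + 0.3333 × (97 − 156) = 136.335 → 136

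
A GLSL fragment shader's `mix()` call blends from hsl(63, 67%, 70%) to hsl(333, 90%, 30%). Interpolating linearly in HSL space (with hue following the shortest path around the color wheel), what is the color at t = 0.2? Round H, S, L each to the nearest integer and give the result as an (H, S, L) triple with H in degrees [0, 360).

Hue: 333 − 63 = 270°, but |270| > 180 so the shorter arc goes the other way: Δh = 270 − 360 = -90°.
H = 63 + 0.2 × (-90) = 45 → 45°
S = 67 + 0.2 × (90 − 67) = 71.6 → 72%
L = 70 + 0.2 × (30 − 70) = 62 → 62%

(45, 72, 62)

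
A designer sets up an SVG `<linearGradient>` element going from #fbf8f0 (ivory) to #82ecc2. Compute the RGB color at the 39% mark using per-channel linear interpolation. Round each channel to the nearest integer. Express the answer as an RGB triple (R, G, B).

#fbf8f0 → (251, 248, 240); #82ecc2 → (130, 236, 194).
39% corresponds to t = 0.39.
R = 251 + 0.39 × (130 − 251) = 251 + 0.39 × -121 = 203.81 → 204
G = 248 + 0.39 × (236 − 248) = 248 + 0.39 × -12 = 243.32 → 243
B = 240 + 0.39 × (194 − 240) = 240 + 0.39 × -46 = 222.06 → 222

(204, 243, 222)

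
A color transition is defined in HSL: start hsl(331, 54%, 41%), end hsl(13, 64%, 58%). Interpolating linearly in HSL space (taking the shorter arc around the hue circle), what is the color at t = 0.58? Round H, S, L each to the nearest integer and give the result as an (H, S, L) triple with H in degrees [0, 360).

(355, 60, 51)

Hue: 13 − 331 = -318°, but |-318| > 180 so the shorter arc goes the other way: Δh = -318 + 360 = 42°.
H = 331 + 0.58 × (42) = 355.36 → 355°
S = 54 + 0.58 × (64 − 54) = 59.8 → 60%
L = 41 + 0.58 × (58 − 41) = 50.86 → 51%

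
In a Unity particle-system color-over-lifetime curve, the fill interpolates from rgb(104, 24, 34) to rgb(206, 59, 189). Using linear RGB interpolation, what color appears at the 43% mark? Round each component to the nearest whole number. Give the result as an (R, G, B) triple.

43% corresponds to t = 0.43.
R = 104 + 0.43 × (206 − 104) = 104 + 0.43 × 102 = 147.86 → 148
G = 24 + 0.43 × (59 − 24) = 24 + 0.43 × 35 = 39.05 → 39
B = 34 + 0.43 × (189 − 34) = 34 + 0.43 × 155 = 100.65 → 101

(148, 39, 101)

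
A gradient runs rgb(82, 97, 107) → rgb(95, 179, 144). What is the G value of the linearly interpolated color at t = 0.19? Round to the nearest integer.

G = 97 + 0.19 × (179 − 97) = 112.58 → 113

113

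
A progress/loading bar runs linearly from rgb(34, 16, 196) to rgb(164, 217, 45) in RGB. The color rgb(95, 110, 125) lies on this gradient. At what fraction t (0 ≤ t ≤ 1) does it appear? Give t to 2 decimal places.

Invert the lerp on the G channel (largest span, 201): t = (110 − 16) / (217 − 16) = 94/201 = 0.46766.
Check on R: (95 − 34)/(164 − 34) = 0.4692 ✓

0.47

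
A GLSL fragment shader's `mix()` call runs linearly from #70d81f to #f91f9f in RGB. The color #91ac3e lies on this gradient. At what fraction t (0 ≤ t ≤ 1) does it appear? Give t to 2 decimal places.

0.24

Invert the lerp on the G channel (largest span, 185): t = (172 − 216) / (31 − 216) = -44/-185 = 0.23784.
Check on R: (145 − 112)/(249 − 112) = 0.2409 ✓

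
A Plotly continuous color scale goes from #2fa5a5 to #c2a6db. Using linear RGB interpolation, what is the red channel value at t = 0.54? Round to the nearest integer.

R₁ = 47 (from #2fa5a5), R₂ = 194 (from #c2a6db).
R = 47 + 0.54 × (194 − 47) = 126.38 → 126

126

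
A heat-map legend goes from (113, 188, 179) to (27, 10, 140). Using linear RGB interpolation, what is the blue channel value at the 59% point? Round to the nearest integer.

B = 179 + 0.59 × (140 − 179) = 155.99 → 156

156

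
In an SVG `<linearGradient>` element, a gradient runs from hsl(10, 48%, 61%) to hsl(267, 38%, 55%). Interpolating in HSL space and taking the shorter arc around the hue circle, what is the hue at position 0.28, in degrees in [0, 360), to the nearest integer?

341

Hue: 267 − 10 = 257°, but |257| > 180 so the shorter arc goes the other way: Δh = 257 − 360 = -103°.
H = 10 + 0.28 × (-103) = -18.84 → -19 → -19 mod 360 = 341°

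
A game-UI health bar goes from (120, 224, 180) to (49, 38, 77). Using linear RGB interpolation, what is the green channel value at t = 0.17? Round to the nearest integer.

192

G = 224 + 0.17 × (38 − 224) = 192.38 → 192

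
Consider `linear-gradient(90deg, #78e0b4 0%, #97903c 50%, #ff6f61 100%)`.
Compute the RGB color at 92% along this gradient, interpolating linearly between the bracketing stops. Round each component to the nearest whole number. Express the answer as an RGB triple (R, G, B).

(238, 116, 91)

92% lies between the 50% and 100% stops, so the local fraction is t = (92 − 50)/(100 − 50) = 42/50 ≈ 0.84.
#97903c → (151, 144, 60); #ff6f61 → (255, 111, 97).
R = 151 + 0.84 × (255 − 151) = 238.36 → 238
G = 144 + 0.84 × (111 − 144) = 116.28 → 116
B = 60 + 0.84 × (97 − 60) = 91.08 → 91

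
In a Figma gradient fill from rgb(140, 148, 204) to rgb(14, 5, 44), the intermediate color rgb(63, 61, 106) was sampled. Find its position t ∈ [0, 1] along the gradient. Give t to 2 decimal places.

Invert the lerp on the B channel (largest span, 160): t = (106 − 204) / (44 − 204) = -98/-160 = 0.6125.
Check on R: (63 − 140)/(14 − 140) = 0.6111 ✓

0.61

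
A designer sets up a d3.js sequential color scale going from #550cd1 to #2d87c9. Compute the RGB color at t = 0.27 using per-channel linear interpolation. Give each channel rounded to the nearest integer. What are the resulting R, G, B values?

(74, 45, 207)

#550cd1 → (85, 12, 209); #2d87c9 → (45, 135, 201).
R = 85 + 0.27 × (45 − 85) = 85 + 0.27 × -40 = 74.2 → 74
G = 12 + 0.27 × (135 − 12) = 12 + 0.27 × 123 = 45.21 → 45
B = 209 + 0.27 × (201 − 209) = 209 + 0.27 × -8 = 206.84 → 207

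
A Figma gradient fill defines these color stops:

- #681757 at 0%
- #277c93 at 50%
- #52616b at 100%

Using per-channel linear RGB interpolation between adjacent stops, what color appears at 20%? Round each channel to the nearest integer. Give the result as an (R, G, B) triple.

(78, 63, 111)

20% lies between the 0% and 50% stops, so the local fraction is t = (20 − 0)/(50 − 0) = 20/50 ≈ 0.4.
#681757 → (104, 23, 87); #277c93 → (39, 124, 147).
R = 104 + 0.4 × (39 − 104) = 78 → 78
G = 23 + 0.4 × (124 − 23) = 63.4 → 63
B = 87 + 0.4 × (147 − 87) = 111 → 111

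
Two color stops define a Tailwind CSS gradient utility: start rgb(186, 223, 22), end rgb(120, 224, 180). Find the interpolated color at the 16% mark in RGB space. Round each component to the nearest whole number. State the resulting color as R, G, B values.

16% corresponds to t = 0.16.
R = 186 + 0.16 × (120 − 186) = 186 + 0.16 × -66 = 175.44 → 175
G = 223 + 0.16 × (224 − 223) = 223 + 0.16 × 1 = 223.16 → 223
B = 22 + 0.16 × (180 − 22) = 22 + 0.16 × 158 = 47.28 → 47
So the blended color is (175, 223, 47), about #afdf2f.

(175, 223, 47)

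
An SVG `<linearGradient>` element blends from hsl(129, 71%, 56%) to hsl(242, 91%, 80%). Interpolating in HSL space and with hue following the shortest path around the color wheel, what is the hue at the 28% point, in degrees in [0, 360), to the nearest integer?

Hue arc: Δh = 242 − 129 = 113° (|Δh| ≤ 180, already the shorter path).
H = 129 + 0.28 × (113) = 160.64 → 161°

161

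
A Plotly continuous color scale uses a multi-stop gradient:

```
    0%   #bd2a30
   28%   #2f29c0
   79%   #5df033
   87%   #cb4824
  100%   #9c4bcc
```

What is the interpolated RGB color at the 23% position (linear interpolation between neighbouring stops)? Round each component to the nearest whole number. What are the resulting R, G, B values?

23% lies between the 0% and 28% stops, so the local fraction is t = (23 − 0)/(28 − 0) = 23/28 ≈ 0.8214.
#bd2a30 → (189, 42, 48); #2f29c0 → (47, 41, 192).
R = 189 + 0.8214 × (47 − 189) = 72.361 → 72
G = 42 + 0.8214 × (41 − 42) = 41.179 → 41
B = 48 + 0.8214 × (192 − 48) = 166.282 → 166

(72, 41, 166)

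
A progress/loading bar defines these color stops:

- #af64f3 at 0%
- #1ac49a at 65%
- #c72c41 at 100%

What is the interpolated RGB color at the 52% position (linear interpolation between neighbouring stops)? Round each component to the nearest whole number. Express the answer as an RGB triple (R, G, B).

52% lies between the 0% and 65% stops, so the local fraction is t = (52 − 0)/(65 − 0) = 52/65 ≈ 0.8.
#af64f3 → (175, 100, 243); #1ac49a → (26, 196, 154).
R = 175 + 0.8 × (26 − 175) = 55.8 → 56
G = 100 + 0.8 × (196 − 100) = 176.8 → 177
B = 243 + 0.8 × (154 − 243) = 171.8 → 172

(56, 177, 172)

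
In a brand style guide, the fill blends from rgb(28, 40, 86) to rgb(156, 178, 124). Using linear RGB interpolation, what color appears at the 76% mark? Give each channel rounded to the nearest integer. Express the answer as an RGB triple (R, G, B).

(125, 145, 115)

76% corresponds to t = 0.76.
R = 28 + 0.76 × (156 − 28) = 28 + 0.76 × 128 = 125.28 → 125
G = 40 + 0.76 × (178 − 40) = 40 + 0.76 × 138 = 144.88 → 145
B = 86 + 0.76 × (124 − 86) = 86 + 0.76 × 38 = 114.88 → 115
So the blended color is (125, 145, 115), about #7d9173.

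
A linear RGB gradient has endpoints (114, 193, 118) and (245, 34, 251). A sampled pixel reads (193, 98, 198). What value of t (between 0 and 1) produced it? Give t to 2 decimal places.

Invert the lerp on the G channel (largest span, 159): t = (98 − 193) / (34 − 193) = -95/-159 = 0.59748.
Check on R: (193 − 114)/(245 − 114) = 0.6031 ✓

0.60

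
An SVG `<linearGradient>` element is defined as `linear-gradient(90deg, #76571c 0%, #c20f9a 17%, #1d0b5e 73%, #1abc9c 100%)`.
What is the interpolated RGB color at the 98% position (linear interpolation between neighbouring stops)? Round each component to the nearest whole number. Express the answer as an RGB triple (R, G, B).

(26, 175, 151)

98% lies between the 73% and 100% stops, so the local fraction is t = (98 − 73)/(100 − 73) = 25/27 ≈ 0.9259.
#1d0b5e → (29, 11, 94); #1abc9c → (26, 188, 156).
R = 29 + 0.9259 × (26 − 29) = 26.222 → 26
G = 11 + 0.9259 × (188 − 11) = 174.884 → 175
B = 94 + 0.9259 × (156 − 94) = 151.406 → 151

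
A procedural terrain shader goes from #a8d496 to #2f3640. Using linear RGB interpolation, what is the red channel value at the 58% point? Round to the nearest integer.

98

R₁ = 168 (from #a8d496), R₂ = 47 (from #2f3640).
R = 168 + 0.58 × (47 − 168) = 97.82 → 98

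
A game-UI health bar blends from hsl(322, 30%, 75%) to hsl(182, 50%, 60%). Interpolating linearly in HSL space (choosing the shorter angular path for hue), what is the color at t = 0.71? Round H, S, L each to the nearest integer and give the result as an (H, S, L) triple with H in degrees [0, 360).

Hue arc: Δh = 182 − 322 = -140° (|Δh| ≤ 180, already the shorter path).
H = 322 + 0.71 × (-140) = 222.6 → 223°
S = 30 + 0.71 × (50 − 30) = 44.2 → 44%
L = 75 + 0.71 × (60 − 75) = 64.35 → 64%

(223, 44, 64)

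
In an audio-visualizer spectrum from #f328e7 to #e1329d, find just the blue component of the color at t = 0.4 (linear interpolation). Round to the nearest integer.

B₁ = 231 (from #f328e7), B₂ = 157 (from #e1329d).
B = 231 + 0.4 × (157 − 231) = 201.4 → 201

201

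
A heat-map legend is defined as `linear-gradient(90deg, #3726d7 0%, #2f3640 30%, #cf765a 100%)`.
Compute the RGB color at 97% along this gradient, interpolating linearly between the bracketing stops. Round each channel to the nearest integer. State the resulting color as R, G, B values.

(200, 115, 89)

97% lies between the 30% and 100% stops, so the local fraction is t = (97 − 30)/(100 − 30) = 67/70 ≈ 0.9571.
#2f3640 → (47, 54, 64); #cf765a → (207, 118, 90).
R = 47 + 0.9571 × (207 − 47) = 200.136 → 200
G = 54 + 0.9571 × (118 − 54) = 115.254 → 115
B = 64 + 0.9571 × (90 − 64) = 88.885 → 89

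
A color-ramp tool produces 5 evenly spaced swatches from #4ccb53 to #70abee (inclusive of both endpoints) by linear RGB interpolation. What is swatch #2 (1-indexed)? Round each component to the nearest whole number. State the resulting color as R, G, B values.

(85, 195, 122)

With 5 swatches and endpoints inclusive, swatch 2 sits at t = (2 − 1)/(5 − 1) = 1/4 ≈ 0.25.
#4ccb53 → (76, 203, 83); #70abee → (112, 171, 238).
R = 76 + 0.25 × (112 − 76) = 85 → 85
G = 203 + 0.25 × (171 − 203) = 195 → 195
B = 83 + 0.25 × (238 − 83) = 121.75 → 122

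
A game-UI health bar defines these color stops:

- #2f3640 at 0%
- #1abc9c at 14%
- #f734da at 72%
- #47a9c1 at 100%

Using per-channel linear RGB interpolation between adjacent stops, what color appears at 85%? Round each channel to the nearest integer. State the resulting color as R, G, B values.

85% lies between the 72% and 100% stops, so the local fraction is t = (85 − 72)/(100 − 72) = 13/28 ≈ 0.4643.
#f734da → (247, 52, 218); #47a9c1 → (71, 169, 193).
R = 247 + 0.4643 × (71 − 247) = 165.283 → 165
G = 52 + 0.4643 × (169 − 52) = 106.323 → 106
B = 218 + 0.4643 × (193 − 218) = 206.393 → 206

(165, 106, 206)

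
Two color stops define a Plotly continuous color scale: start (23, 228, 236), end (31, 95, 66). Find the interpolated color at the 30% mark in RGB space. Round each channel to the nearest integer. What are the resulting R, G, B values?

30% corresponds to t = 0.3.
R = 23 + 0.3 × (31 − 23) = 23 + 0.3 × 8 = 25.4 → 25
G = 228 + 0.3 × (95 − 228) = 228 + 0.3 × -133 = 188.1 → 188
B = 236 + 0.3 × (66 − 236) = 236 + 0.3 × -170 = 185 → 185

(25, 188, 185)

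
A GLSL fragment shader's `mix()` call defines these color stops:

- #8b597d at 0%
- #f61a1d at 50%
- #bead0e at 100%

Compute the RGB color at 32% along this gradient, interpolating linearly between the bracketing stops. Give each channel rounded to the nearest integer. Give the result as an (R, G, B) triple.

32% lies between the 0% and 50% stops, so the local fraction is t = (32 − 0)/(50 − 0) = 32/50 ≈ 0.64.
#8b597d → (139, 89, 125); #f61a1d → (246, 26, 29).
R = 139 + 0.64 × (246 − 139) = 207.48 → 207
G = 89 + 0.64 × (26 − 89) = 48.68 → 49
B = 125 + 0.64 × (29 − 125) = 63.56 → 64

(207, 49, 64)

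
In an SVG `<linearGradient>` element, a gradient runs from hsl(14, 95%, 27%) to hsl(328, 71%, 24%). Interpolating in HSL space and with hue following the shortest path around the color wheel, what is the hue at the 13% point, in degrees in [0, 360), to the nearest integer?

8

Hue: 328 − 14 = 314°, but |314| > 180 so the shorter arc goes the other way: Δh = 314 − 360 = -46°.
H = 14 + 0.13 × (-46) = 8.02 → 8°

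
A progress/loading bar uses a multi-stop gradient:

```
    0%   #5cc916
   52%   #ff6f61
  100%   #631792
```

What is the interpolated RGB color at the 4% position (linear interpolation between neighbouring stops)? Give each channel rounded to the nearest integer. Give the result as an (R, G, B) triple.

(105, 194, 28)

4% lies between the 0% and 52% stops, so the local fraction is t = (4 − 0)/(52 − 0) = 4/52 ≈ 0.0769.
#5cc916 → (92, 201, 22); #ff6f61 → (255, 111, 97).
R = 92 + 0.0769 × (255 − 92) = 104.535 → 105
G = 201 + 0.0769 × (111 − 201) = 194.079 → 194
B = 22 + 0.0769 × (97 − 22) = 27.767 → 28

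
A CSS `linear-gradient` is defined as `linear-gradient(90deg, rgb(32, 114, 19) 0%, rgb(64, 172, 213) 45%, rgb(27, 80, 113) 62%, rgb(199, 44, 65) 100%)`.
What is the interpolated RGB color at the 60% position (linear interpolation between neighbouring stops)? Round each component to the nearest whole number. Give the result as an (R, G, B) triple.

(31, 91, 125)

60% lies between the 45% and 62% stops, so the local fraction is t = (60 − 45)/(62 − 45) = 15/17 ≈ 0.8824.
R = 64 + 0.8824 × (27 − 64) = 31.351 → 31
G = 172 + 0.8824 × (80 − 172) = 90.819 → 91
B = 213 + 0.8824 × (113 − 213) = 124.76 → 125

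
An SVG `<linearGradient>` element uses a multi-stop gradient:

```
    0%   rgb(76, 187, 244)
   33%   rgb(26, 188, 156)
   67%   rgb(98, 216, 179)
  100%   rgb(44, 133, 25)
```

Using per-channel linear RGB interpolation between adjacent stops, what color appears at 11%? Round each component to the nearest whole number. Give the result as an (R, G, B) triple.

11% lies between the 0% and 33% stops, so the local fraction is t = (11 − 0)/(33 − 0) = 11/33 ≈ 0.3333.
R = 76 + 0.3333 × (26 − 76) = 59.335 → 59
G = 187 + 0.3333 × (188 − 187) = 187.333 → 187
B = 244 + 0.3333 × (156 − 244) = 214.67 → 215

(59, 187, 215)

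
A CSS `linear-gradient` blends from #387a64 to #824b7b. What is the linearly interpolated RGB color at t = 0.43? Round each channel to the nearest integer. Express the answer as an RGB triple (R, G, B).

#387a64 → (56, 122, 100); #824b7b → (130, 75, 123).
R = 56 + 0.43 × (130 − 56) = 56 + 0.43 × 74 = 87.82 → 88
G = 122 + 0.43 × (75 − 122) = 122 + 0.43 × -47 = 101.79 → 102
B = 100 + 0.43 × (123 − 100) = 100 + 0.43 × 23 = 109.89 → 110

(88, 102, 110)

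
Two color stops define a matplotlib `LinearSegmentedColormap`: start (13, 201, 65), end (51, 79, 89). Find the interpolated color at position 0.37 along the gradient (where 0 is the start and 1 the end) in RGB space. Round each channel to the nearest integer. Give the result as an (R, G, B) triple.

R = 13 + 0.37 × (51 − 13) = 13 + 0.37 × 38 = 27.06 → 27
G = 201 + 0.37 × (79 − 201) = 201 + 0.37 × -122 = 155.86 → 156
B = 65 + 0.37 × (89 − 65) = 65 + 0.37 × 24 = 73.88 → 74
So the blended color is (27, 156, 74), about #1b9c4a.

(27, 156, 74)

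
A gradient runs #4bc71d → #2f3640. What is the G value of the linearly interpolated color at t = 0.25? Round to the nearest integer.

G₁ = 199 (from #4bc71d), G₂ = 54 (from #2f3640).
G = 199 + 0.25 × (54 − 199) = 162.75 → 163

163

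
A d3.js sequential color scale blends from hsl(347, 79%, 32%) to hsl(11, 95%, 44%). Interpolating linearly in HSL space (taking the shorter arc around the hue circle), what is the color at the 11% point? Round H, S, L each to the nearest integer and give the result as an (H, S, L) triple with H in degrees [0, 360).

Hue: 11 − 347 = -336°, but |-336| > 180 so the shorter arc goes the other way: Δh = -336 + 360 = 24°.
H = 347 + 0.11 × (24) = 349.64 → 350°
S = 79 + 0.11 × (95 − 79) = 80.76 → 81%
L = 32 + 0.11 × (44 − 32) = 33.32 → 33%

(350, 81, 33)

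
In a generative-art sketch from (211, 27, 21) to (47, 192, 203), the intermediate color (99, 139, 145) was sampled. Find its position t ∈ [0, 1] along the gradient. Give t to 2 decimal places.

Invert the lerp on the B channel (largest span, 182): t = (145 − 21) / (203 − 21) = 124/182 = 0.68132.
Check on R: (99 − 211)/(47 − 211) = 0.6829 ✓

0.68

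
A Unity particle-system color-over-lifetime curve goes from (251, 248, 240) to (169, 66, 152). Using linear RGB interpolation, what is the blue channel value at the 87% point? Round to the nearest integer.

B = 240 + 0.87 × (152 − 240) = 163.44 → 163

163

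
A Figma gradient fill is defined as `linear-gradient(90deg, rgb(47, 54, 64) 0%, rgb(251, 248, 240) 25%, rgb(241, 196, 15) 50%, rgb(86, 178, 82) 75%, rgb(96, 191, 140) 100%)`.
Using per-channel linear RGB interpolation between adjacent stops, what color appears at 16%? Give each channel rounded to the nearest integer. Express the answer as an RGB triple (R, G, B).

16% lies between the 0% and 25% stops, so the local fraction is t = (16 − 0)/(25 − 0) = 16/25 ≈ 0.64.
R = 47 + 0.64 × (251 − 47) = 177.56 → 178
G = 54 + 0.64 × (248 − 54) = 178.16 → 178
B = 64 + 0.64 × (240 − 64) = 176.64 → 177

(178, 178, 177)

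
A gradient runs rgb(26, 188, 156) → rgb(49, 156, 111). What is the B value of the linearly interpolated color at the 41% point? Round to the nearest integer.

138

B = 156 + 0.41 × (111 − 156) = 137.55 → 138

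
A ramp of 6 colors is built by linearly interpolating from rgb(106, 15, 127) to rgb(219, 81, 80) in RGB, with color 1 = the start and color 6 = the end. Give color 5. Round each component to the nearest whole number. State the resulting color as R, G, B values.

With 6 swatches and endpoints inclusive, swatch 5 sits at t = (5 − 1)/(6 − 1) = 4/5 ≈ 0.8.
R = 106 + 0.8 × (219 − 106) = 196.4 → 196
G = 15 + 0.8 × (81 − 15) = 67.8 → 68
B = 127 + 0.8 × (80 − 127) = 89.4 → 89

(196, 68, 89)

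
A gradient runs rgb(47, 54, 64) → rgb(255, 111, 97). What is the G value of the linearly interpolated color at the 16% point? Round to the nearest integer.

63

G = 54 + 0.16 × (111 − 54) = 63.12 → 63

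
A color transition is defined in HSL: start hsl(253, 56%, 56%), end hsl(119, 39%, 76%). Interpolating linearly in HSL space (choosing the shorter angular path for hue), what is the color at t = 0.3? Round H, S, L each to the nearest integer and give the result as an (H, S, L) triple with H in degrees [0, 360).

(213, 51, 62)

Hue arc: Δh = 119 − 253 = -134° (|Δh| ≤ 180, already the shorter path).
H = 253 + 0.3 × (-134) = 212.8 → 213°
S = 56 + 0.3 × (39 − 56) = 50.9 → 51%
L = 56 + 0.3 × (76 − 56) = 62 → 62%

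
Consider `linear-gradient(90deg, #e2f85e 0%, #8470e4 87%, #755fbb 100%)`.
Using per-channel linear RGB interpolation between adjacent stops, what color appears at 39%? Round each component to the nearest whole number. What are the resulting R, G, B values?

(184, 187, 154)

39% lies between the 0% and 87% stops, so the local fraction is t = (39 − 0)/(87 − 0) = 39/87 ≈ 0.4483.
#e2f85e → (226, 248, 94); #8470e4 → (132, 112, 228).
R = 226 + 0.4483 × (132 − 226) = 183.86 → 184
G = 248 + 0.4483 × (112 − 248) = 187.031 → 187
B = 94 + 0.4483 × (228 − 94) = 154.072 → 154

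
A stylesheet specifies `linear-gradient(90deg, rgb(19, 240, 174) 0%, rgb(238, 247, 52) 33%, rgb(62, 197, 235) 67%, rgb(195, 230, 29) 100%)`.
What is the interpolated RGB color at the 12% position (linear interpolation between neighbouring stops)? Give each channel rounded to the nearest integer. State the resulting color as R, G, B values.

12% lies between the 0% and 33% stops, so the local fraction is t = (12 − 0)/(33 − 0) = 12/33 ≈ 0.3636.
R = 19 + 0.3636 × (238 − 19) = 98.628 → 99
G = 240 + 0.3636 × (247 − 240) = 242.545 → 243
B = 174 + 0.3636 × (52 − 174) = 129.641 → 130

(99, 243, 130)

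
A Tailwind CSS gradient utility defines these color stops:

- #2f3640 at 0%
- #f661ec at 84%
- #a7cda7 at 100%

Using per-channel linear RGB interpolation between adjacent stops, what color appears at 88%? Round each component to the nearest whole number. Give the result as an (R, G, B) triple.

88% lies between the 84% and 100% stops, so the local fraction is t = (88 − 84)/(100 − 84) = 4/16 ≈ 0.25.
#f661ec → (246, 97, 236); #a7cda7 → (167, 205, 167).
R = 246 + 0.25 × (167 − 246) = 226.25 → 226
G = 97 + 0.25 × (205 − 97) = 124 → 124
B = 236 + 0.25 × (167 − 236) = 218.75 → 219

(226, 124, 219)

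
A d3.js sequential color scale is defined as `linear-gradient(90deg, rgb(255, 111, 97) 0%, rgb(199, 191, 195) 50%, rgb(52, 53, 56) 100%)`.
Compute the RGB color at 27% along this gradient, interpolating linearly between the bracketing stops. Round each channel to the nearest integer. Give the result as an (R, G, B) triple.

(225, 154, 150)

27% lies between the 0% and 50% stops, so the local fraction is t = (27 − 0)/(50 − 0) = 27/50 ≈ 0.54.
R = 255 + 0.54 × (199 − 255) = 224.76 → 225
G = 111 + 0.54 × (191 − 111) = 154.2 → 154
B = 97 + 0.54 × (195 − 97) = 149.92 → 150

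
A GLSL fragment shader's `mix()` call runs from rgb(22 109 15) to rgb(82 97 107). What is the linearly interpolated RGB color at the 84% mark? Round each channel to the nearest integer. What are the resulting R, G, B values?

(72, 99, 92)

84% corresponds to t = 0.84.
R = 22 + 0.84 × (82 − 22) = 22 + 0.84 × 60 = 72.4 → 72
G = 109 + 0.84 × (97 − 109) = 109 + 0.84 × -12 = 98.92 → 99
B = 15 + 0.84 × (107 − 15) = 15 + 0.84 × 92 = 92.28 → 92
So the blended color is (72, 99, 92), about #48635c.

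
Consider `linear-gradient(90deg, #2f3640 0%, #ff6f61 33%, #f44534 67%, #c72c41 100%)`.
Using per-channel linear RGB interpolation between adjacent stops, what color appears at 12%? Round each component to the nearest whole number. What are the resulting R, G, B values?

(123, 75, 76)

12% lies between the 0% and 33% stops, so the local fraction is t = (12 − 0)/(33 − 0) = 12/33 ≈ 0.3636.
#2f3640 → (47, 54, 64); #ff6f61 → (255, 111, 97).
R = 47 + 0.3636 × (255 − 47) = 122.629 → 123
G = 54 + 0.3636 × (111 − 54) = 74.725 → 75
B = 64 + 0.3636 × (97 − 64) = 75.999 → 76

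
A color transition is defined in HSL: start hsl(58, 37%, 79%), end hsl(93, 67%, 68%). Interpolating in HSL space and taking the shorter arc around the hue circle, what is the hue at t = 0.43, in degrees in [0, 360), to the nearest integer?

Hue arc: Δh = 93 − 58 = 35° (|Δh| ≤ 180, already the shorter path).
H = 58 + 0.43 × (35) = 73.05 → 73°

73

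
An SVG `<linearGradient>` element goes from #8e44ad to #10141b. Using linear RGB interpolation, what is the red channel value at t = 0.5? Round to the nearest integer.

R₁ = 142 (from #8e44ad), R₂ = 16 (from #10141b).
R = 142 + 0.5 × (16 − 142) = 79 → 79

79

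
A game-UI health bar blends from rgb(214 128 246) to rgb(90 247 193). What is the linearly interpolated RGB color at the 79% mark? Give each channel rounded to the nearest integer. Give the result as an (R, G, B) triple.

79% corresponds to t = 0.79.
R = 214 + 0.79 × (90 − 214) = 214 + 0.79 × -124 = 116.04 → 116
G = 128 + 0.79 × (247 − 128) = 128 + 0.79 × 119 = 222.01 → 222
B = 246 + 0.79 × (193 − 246) = 246 + 0.79 × -53 = 204.13 → 204

(116, 222, 204)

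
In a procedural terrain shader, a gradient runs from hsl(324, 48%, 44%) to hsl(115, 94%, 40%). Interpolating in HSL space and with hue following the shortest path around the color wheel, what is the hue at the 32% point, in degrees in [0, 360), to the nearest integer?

12

Hue: 115 − 324 = -209°, but |-209| > 180 so the shorter arc goes the other way: Δh = -209 + 360 = 151°.
H = 324 + 0.32 × (151) = 372.32 → 372 → 372 mod 360 = 12°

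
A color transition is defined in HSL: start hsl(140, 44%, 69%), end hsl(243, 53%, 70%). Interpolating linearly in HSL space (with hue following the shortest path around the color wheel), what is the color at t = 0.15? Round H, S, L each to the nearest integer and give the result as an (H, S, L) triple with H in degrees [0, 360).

Hue arc: Δh = 243 − 140 = 103° (|Δh| ≤ 180, already the shorter path).
H = 140 + 0.15 × (103) = 155.45 → 155°
S = 44 + 0.15 × (53 − 44) = 45.35 → 45%
L = 69 + 0.15 × (70 − 69) = 69.15 → 69%

(155, 45, 69)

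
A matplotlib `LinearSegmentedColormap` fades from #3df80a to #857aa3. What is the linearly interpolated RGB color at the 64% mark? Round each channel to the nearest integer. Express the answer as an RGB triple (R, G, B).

(107, 167, 108)

#3df80a → (61, 248, 10); #857aa3 → (133, 122, 163).
64% corresponds to t = 0.64.
R = 61 + 0.64 × (133 − 61) = 61 + 0.64 × 72 = 107.08 → 107
G = 248 + 0.64 × (122 − 248) = 248 + 0.64 × -126 = 167.36 → 167
B = 10 + 0.64 × (163 − 10) = 10 + 0.64 × 153 = 107.92 → 108
So the blended color is (107, 167, 108), about #6ba76c.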